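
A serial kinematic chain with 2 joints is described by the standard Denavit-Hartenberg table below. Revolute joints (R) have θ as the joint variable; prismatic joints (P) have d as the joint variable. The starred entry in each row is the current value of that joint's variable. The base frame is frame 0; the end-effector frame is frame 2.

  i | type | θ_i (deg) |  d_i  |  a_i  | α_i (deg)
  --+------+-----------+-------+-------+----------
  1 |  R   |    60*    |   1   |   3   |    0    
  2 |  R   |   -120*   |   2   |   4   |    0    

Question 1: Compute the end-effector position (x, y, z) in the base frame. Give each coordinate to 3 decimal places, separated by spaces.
after link 1: o_1 = (1.5000, 2.5981, 1.0000)
after link 2: o_2 = (3.5000, -0.8660, 3.0000)

3.500 -0.866 3.000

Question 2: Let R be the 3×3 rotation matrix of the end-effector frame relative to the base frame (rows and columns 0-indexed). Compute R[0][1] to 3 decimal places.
End-effector y-axis (col 1 of R) = (0.8660,0.5000,0.0000)
R[0][1] = 0.8660

0.866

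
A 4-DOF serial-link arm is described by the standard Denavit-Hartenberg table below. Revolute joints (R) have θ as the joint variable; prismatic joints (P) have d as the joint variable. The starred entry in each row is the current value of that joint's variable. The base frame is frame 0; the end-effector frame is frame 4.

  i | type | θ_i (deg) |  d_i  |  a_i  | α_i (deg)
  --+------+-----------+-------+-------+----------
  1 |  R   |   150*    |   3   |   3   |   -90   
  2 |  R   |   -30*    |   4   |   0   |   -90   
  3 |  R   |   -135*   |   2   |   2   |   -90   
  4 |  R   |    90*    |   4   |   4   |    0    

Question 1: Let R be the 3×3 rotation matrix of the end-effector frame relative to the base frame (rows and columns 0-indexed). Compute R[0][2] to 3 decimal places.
-0.884

End-effector z-axis (col 2 of R) = (-0.8839,-0.3062,0.3536)
R[0][2] = -0.8839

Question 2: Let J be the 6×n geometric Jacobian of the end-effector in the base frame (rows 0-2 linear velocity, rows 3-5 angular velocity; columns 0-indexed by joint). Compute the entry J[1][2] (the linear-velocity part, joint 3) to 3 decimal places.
3.062

axis z_2 = (-0.4330,0.2500,-0.8660); lever o_n−o_2 = (-2.3160,-3.5619,2.4392)
cross product → J_v[:, 2] = (-2.4749,3.0619,2.1213)
J_ω[:, 2] = z_2
entry J[1][2] = 3.0619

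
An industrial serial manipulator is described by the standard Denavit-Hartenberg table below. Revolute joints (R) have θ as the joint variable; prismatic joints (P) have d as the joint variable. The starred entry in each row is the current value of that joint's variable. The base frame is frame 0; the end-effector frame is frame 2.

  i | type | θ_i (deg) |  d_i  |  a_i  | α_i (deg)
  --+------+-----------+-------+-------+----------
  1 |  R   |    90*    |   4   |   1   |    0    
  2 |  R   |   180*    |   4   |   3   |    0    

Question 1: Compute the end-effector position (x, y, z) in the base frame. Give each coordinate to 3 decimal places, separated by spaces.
after link 1: o_1 = (0.0000, 1.0000, 4.0000)
after link 2: o_2 = (-0.0000, -2.0000, 8.0000)

-0.000 -2.000 8.000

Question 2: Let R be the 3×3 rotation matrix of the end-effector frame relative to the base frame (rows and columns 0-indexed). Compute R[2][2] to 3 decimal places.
1.000

End-effector z-axis (col 2 of R) = (0.0000,0.0000,1.0000)
R[2][2] = 1.0000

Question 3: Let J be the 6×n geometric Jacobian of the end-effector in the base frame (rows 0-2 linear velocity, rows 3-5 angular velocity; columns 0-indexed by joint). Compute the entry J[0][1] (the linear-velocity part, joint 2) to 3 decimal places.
3.000

axis z_1 = (0.0000,0.0000,1.0000); lever o_n−o_1 = (-0.0000,-3.0000,4.0000)
cross product → J_v[:, 1] = (3.0000,-0.0000,0.0000)
J_ω[:, 1] = z_1
entry J[0][1] = 3.0000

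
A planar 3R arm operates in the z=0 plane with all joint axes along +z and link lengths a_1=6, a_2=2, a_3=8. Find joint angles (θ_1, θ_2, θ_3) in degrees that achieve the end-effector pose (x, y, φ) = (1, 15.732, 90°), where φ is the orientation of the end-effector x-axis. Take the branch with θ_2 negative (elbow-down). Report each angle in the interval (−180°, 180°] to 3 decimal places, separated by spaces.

90.001 -30.004 30.003

wrist centre = target − a_3·(cos φ, sin φ) = (1.0000, 7.7320)
cos θ_2 = (60.7838−6²−2²)/(2·6·2) = 0.8660; θ_2 = -30.0038° (elbow-down)
β = atan2(7.7320,1.0000) = 82.6307°; ψ = atan2(-1.0001,7.7320) = -7.3701°
θ_1 = β − ψ = 90.0008°
θ_3 = φ − θ_1 − θ_2 = 30.0029° (wrapped to (-180°,180°])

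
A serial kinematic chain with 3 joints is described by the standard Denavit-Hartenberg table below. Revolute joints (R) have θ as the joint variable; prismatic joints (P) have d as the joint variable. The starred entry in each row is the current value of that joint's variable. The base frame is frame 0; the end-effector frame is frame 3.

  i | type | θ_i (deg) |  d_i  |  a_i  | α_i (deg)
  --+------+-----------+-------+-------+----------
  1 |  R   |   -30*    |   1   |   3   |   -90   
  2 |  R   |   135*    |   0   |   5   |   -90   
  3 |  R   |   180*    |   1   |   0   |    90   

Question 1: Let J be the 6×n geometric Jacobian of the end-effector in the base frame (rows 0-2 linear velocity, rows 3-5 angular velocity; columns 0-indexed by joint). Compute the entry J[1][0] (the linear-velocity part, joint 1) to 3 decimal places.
-1.076

axis z_0 = ẑ; lever o_n−o_0 = (-1.0762,0.6213,-1.8284)
cross product → J_v[:, 0] = (-0.6213,-1.0762,0.0000)
J_ω[:, 0] = z_0
entry J[1][0] = -1.0762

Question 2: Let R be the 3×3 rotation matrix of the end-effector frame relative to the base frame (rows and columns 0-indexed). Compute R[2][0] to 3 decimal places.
End-effector x-axis (col 0 of R) = (0.6124,-0.3536,0.7071)
R[2][0] = 0.7071

0.707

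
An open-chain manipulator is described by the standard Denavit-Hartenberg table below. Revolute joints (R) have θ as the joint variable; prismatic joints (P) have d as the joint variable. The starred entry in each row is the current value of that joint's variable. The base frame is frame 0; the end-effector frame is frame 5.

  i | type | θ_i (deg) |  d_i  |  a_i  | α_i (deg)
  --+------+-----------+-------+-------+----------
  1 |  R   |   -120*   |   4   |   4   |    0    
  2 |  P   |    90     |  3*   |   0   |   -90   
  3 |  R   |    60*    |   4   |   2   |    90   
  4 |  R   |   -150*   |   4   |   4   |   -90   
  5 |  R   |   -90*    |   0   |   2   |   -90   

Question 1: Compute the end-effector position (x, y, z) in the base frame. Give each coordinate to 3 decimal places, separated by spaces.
after link 1: o_1 = (-2.0000, -3.4641, 4.0000)
after link 2: o_2 = (-2.0000, -3.4641, 7.0000)
after link 3: o_3 = (0.8660, -0.5000, 5.2679)
after link 4: o_4 = (1.3660, -3.0981, 10.2679)
after link 5: o_5 = (2.8660, -3.9641, 11.2679)

2.866 -3.964 11.268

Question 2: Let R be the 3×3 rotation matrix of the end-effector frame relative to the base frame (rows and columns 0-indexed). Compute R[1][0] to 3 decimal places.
End-effector x-axis (col 0 of R) = (0.7500,-0.4330,0.5000)
R[1][0] = -0.4330

-0.433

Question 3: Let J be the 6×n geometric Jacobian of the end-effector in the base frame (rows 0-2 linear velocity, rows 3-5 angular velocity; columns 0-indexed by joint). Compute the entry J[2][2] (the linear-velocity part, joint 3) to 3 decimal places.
axis z_2 = (0.5000,0.8660,0.0000); lever o_n−o_2 = (4.8660,-0.5000,4.2679)
cross product → J_v[:, 2] = (3.6962,-2.1340,-4.4641)
J_ω[:, 2] = z_2
entry J[2][2] = -4.4641

-4.464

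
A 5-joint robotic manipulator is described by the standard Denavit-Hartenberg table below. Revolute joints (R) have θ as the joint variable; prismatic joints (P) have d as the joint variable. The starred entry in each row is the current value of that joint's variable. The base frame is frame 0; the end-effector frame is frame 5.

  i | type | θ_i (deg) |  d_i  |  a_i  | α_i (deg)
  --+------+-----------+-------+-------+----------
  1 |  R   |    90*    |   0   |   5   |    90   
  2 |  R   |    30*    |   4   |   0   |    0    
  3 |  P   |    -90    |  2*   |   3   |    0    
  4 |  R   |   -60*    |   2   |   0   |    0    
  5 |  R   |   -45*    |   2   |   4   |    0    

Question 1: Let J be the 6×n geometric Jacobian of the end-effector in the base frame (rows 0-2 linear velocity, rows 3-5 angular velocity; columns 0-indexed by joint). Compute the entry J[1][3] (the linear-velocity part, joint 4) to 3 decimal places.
1.035

axis z_3 = (1.0000,-0.0000,0.0000); lever o_n−o_3 = (4.0000,-3.8637,-1.0353)
cross product → J_v[:, 3] = (0.0000,1.0353,-3.8637)
J_ω[:, 3] = z_3
entry J[1][3] = 1.0353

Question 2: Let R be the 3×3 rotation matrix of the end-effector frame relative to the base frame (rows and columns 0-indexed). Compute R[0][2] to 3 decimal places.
1.000

End-effector z-axis (col 2 of R) = (1.0000,-0.0000,0.0000)
R[0][2] = 1.0000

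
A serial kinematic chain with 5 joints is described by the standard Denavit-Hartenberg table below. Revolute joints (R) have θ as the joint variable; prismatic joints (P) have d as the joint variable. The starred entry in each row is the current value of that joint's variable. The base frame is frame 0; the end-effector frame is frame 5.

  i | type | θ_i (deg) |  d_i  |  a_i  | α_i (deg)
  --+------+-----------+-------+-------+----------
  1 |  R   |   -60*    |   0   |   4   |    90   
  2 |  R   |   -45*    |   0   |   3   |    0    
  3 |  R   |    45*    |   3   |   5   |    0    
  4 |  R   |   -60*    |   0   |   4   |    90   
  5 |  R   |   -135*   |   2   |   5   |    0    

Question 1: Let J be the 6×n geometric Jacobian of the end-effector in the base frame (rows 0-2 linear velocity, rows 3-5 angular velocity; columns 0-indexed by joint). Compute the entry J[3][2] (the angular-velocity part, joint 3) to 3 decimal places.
axis z_2 = (-0.8660,-0.5000,0.0000); lever o_n−o_2 = (2.2139,-2.7635,-1.4022)
cross product → J_v[:, 2] = (0.7011,-1.2144,3.5002)
J_ω[:, 2] = z_2
entry J[3][2] = -0.8660

-0.866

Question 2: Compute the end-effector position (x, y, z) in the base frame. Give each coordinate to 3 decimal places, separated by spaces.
after link 1: o_1 = (2.0000, -3.4641, 0.0000)
after link 2: o_2 = (3.0607, -5.3012, -2.1213)
after link 3: o_3 = (2.9626, -11.1313, -2.1213)
after link 4: o_4 = (3.9626, -12.8634, -5.5854)
after link 5: o_5 = (5.2745, -8.0647, -3.5236)

5.275 -8.065 -3.524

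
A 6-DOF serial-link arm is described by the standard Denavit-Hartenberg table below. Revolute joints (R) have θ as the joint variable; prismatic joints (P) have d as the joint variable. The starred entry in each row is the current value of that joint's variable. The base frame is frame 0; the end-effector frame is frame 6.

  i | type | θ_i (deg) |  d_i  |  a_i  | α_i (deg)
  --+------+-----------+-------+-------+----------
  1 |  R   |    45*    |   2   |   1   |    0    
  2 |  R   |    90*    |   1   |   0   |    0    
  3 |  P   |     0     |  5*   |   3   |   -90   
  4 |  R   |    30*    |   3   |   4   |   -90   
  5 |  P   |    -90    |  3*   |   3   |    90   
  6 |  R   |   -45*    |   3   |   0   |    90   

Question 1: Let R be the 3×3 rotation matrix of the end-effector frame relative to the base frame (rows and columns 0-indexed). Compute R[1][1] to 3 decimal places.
-0.612

End-effector y-axis (col 1 of R) = (0.6124,-0.6124,0.5000)
R[1][1] = -0.6124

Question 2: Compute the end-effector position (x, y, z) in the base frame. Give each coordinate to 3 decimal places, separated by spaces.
-5.209 -1.863 4.902

after link 1: o_1 = (0.7071, 0.7071, 2.0000)
after link 2: o_2 = (0.7071, 0.7071, 3.0000)
after link 3: o_3 = (-1.4142, 2.8284, 8.0000)
after link 4: o_4 = (-5.9850, 3.1566, 6.0000)
after link 5: o_5 = (-7.0457, -0.0254, 3.4019)
after link 6: o_6 = (-5.2086, -1.8625, 4.9019)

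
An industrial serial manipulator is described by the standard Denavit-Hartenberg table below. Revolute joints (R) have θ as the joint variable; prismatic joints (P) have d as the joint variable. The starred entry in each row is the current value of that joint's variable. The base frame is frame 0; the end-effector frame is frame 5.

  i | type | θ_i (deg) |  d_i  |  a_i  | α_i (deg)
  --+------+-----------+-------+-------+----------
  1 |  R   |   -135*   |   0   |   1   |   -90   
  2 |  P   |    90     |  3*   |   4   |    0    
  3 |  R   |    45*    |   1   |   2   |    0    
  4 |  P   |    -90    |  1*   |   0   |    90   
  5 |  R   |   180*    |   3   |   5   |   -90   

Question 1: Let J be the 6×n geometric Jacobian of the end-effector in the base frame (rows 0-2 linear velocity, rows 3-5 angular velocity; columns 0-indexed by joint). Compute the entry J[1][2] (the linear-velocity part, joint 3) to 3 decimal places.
-3.000

axis z_2 = (0.7071,-0.7071,0.0000); lever o_n−o_2 = (3.4142,0.5858,4.2426)
cross product → J_v[:, 2] = (-3.0000,-3.0000,2.8284)
J_ω[:, 2] = z_2
entry J[1][2] = -3.0000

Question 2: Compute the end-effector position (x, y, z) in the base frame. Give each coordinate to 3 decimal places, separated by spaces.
after link 1: o_1 = (-0.7071, -0.7071, 0.0000)
after link 2: o_2 = (1.4142, -2.8284, -4.0000)
after link 3: o_3 = (3.1213, -2.5355, -5.4142)
after link 4: o_4 = (3.8284, -3.2426, -5.4142)
after link 5: o_5 = (4.8284, -2.2426, 0.2426)

4.828 -2.243 0.243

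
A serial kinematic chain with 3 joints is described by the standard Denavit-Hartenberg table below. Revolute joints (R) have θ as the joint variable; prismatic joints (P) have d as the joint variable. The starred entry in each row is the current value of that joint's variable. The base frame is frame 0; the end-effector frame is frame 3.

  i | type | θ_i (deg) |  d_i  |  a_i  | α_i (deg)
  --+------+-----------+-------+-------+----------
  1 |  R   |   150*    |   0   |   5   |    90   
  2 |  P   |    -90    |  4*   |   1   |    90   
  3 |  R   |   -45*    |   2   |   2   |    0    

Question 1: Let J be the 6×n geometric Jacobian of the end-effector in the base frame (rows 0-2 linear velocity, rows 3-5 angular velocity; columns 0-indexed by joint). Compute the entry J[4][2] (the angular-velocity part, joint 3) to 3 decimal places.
axis z_2 = (0.8660,-0.5000,-0.0000); lever o_n−o_2 = (1.0249,-2.2247,-1.4142)
cross product → J_v[:, 2] = (0.7071,1.2247,-1.4142)
J_ω[:, 2] = z_2
entry J[4][2] = -0.5000

-0.500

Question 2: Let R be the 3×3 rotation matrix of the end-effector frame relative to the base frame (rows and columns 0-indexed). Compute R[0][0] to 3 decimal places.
End-effector x-axis (col 0 of R) = (-0.3536,-0.6124,-0.7071)
R[0][0] = -0.3536

-0.354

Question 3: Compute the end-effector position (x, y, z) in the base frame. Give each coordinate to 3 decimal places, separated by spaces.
-1.305 3.739 -2.414

after link 1: o_1 = (-4.3301, 2.5000, 0.0000)
after link 2: o_2 = (-2.3301, 5.9641, -1.0000)
after link 3: o_3 = (-1.3052, 3.7394, -2.4142)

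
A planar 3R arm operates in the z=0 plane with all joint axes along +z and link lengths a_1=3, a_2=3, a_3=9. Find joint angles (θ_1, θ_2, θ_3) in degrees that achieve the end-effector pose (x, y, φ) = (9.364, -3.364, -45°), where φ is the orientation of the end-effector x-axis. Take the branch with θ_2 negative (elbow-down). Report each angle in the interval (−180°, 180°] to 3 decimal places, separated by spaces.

wrist centre = target − a_3·(cos φ, sin φ) = (3.0000, 3.0000)
cos θ_2 = (18.0000−3²−3²)/(2·3·3) = 0.0000; θ_2 = -90.0000° (elbow-down)
β = atan2(3.0000,3.0000) = 44.9993°; ψ = atan2(-3.0000,3.0000) = -45.0000°
θ_1 = β − ψ = 89.9993°
θ_3 = φ − θ_1 − θ_2 = -44.9993° (wrapped to (-180°,180°])

89.999 -90.000 -44.999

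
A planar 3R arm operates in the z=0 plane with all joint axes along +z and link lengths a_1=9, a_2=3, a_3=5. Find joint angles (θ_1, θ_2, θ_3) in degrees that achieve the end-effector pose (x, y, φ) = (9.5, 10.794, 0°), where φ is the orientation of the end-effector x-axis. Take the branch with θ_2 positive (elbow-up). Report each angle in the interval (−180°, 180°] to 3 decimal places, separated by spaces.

wrist centre = target − a_3·(cos φ, sin φ) = (4.5000, 10.7940)
cos θ_2 = (136.7604−9²−3²)/(2·9·3) = 0.8659; θ_2 = 30.0105° (elbow-up)
β = atan2(10.7940,4.5000) = 67.3688°; ψ = atan2(1.5005,11.5978) = 7.3717°
θ_1 = β − ψ = 59.9971°
θ_3 = φ − θ_1 − θ_2 = -90.0076° (wrapped to (-180°,180°])

59.997 30.010 -90.008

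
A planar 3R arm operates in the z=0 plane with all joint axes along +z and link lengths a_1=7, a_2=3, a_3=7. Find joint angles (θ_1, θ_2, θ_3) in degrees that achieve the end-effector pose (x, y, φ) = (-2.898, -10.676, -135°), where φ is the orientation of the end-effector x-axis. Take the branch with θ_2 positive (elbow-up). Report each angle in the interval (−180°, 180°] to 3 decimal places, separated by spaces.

wrist centre = target − a_3·(cos φ, sin φ) = (2.0517, -5.7263)
cos θ_2 = (36.9996−7²−3²)/(2·7·3) = -0.5000; θ_2 = 120.0006° (elbow-up)
β = atan2(-5.7263,2.0517) = -70.2871°; ψ = atan2(2.5981,5.5000) = 25.2850°
θ_1 = β − ψ = -95.5721°
θ_3 = φ − θ_1 − θ_2 = -159.4285° (wrapped to (-180°,180°])

-95.572 120.001 -159.428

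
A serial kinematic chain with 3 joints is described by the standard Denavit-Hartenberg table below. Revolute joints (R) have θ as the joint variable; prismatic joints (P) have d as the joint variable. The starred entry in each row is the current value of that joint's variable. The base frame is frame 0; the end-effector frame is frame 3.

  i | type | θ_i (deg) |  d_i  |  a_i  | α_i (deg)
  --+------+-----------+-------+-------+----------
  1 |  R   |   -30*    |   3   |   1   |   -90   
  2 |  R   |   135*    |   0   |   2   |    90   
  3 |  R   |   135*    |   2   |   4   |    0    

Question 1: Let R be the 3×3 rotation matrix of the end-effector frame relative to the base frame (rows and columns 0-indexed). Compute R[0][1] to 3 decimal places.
0.079

End-effector y-axis (col 1 of R) = (0.0795,-0.8624,0.5000)
R[0][1] = 0.0795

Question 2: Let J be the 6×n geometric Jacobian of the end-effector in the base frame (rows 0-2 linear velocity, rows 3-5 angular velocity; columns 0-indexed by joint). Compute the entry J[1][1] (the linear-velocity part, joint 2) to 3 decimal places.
0.414

axis z_1 = (0.5000,0.8660,0.0000); lever o_n−o_1 = (3.1463,1.4495,-0.8284)
cross product → J_v[:, 1] = (-0.7174,0.4142,-2.0000)
J_ω[:, 1] = z_1
entry J[1][1] = 0.4142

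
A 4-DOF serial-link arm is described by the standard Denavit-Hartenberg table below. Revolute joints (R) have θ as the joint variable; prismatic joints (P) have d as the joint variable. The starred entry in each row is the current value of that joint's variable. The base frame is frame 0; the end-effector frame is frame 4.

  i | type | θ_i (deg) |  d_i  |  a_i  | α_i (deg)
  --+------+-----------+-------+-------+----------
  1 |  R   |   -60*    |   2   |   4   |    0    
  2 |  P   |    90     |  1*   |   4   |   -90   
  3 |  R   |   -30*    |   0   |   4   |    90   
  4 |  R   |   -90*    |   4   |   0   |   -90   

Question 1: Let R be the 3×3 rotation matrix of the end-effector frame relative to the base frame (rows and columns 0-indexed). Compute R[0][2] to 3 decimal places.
End-effector z-axis (col 2 of R) = (0.7500,0.4330,0.5000)
R[0][2] = 0.7500

0.750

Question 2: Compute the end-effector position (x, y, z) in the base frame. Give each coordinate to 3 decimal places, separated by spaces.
after link 1: o_1 = (2.0000, -3.4641, 2.0000)
after link 2: o_2 = (5.4641, -1.4641, 3.0000)
after link 3: o_3 = (8.4641, 0.2679, 5.0000)
after link 4: o_4 = (6.7321, -0.7321, 8.4641)

6.732 -0.732 8.464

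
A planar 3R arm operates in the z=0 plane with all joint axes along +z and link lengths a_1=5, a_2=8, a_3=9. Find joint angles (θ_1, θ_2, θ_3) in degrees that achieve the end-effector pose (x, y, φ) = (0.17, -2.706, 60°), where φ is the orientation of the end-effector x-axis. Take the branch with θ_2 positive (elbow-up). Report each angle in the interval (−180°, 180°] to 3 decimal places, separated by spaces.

wrist centre = target − a_3·(cos φ, sin φ) = (-4.3300, -10.5002)
cos θ_2 = (129.0037−5²−8²)/(2·5·8) = 0.5000; θ_2 = 59.9969° (elbow-up)
β = atan2(-10.5002,-4.3300) = -112.4099°; ψ = atan2(6.9280,9.0004) = 37.5871°
θ_1 = β − ψ = -149.9970°
θ_3 = φ − θ_1 − θ_2 = 150.0000° (wrapped to (-180°,180°])

-149.997 59.997 150.000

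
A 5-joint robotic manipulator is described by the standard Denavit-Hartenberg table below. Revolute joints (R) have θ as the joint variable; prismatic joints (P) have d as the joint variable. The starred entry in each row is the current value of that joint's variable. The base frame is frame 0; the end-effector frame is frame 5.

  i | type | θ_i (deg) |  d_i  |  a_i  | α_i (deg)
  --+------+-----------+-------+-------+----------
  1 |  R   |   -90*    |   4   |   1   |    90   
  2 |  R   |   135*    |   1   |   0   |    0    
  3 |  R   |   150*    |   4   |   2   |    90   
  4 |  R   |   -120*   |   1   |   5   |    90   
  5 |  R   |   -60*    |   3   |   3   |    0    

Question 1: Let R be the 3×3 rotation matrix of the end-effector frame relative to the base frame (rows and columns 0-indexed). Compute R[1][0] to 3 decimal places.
End-effector x-axis (col 0 of R) = (0.4330,-0.7718,0.4656)
R[1][0] = -0.7718

-0.772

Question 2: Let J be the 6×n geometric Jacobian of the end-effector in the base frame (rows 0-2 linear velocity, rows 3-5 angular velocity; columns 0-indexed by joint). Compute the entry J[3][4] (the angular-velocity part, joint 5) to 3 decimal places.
axis z_4 = (-0.5000,0.2241,0.8365); lever o_n−o_4 = (-0.2010,-1.6430,3.9064)
cross product → J_v[:, 4] = (2.2500,1.7851,0.8665)
J_ω[:, 4] = z_4
entry J[3][4] = -0.5000

-0.500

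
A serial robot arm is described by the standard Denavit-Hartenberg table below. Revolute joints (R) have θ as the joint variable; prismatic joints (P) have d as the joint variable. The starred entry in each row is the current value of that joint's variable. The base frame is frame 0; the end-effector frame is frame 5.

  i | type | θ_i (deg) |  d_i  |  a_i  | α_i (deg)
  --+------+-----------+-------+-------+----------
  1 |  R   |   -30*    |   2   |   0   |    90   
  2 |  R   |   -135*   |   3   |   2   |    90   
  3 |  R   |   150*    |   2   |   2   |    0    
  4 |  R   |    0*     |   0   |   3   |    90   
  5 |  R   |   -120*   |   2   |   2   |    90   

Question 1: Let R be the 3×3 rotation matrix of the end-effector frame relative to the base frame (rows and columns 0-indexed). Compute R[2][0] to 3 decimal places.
End-effector x-axis (col 0 of R) = (0.3902,0.0634,-0.9186)
R[2][0] = -0.9186

-0.919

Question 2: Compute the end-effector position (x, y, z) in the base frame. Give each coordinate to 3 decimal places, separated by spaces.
-3.246 -5.899 2.518

after link 1: o_1 = (0.0000, 0.0000, 2.0000)
after link 2: o_2 = (-2.7247, -1.8910, 0.5858)
after link 3: o_3 = (-3.3888, -2.6623, 3.2247)
after link 4: o_4 = (-2.5478, -4.8799, 5.0619)
after link 5: o_5 = (-3.2459, -5.8995, 2.5176)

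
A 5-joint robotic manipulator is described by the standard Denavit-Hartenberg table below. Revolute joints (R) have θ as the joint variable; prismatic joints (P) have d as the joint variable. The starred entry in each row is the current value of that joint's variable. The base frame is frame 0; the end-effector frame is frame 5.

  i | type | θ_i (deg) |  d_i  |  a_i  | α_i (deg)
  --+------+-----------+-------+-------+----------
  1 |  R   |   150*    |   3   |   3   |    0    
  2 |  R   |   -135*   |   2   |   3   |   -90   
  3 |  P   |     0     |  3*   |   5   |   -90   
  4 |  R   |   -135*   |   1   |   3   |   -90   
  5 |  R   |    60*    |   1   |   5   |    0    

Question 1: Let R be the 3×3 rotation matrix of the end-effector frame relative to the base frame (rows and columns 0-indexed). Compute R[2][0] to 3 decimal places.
End-effector x-axis (col 0 of R) = (-0.4330,0.2500,0.8660)
R[2][0] = 0.8660

0.866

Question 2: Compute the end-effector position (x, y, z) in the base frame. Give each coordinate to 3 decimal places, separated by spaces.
after link 1: o_1 = (-2.5981, 1.5000, 3.0000)
after link 2: o_2 = (0.2997, 2.2765, 5.0000)
after link 3: o_3 = (4.3529, 6.4683, 5.0000)
after link 4: o_4 = (1.7548, 7.9683, 4.0000)
after link 5: o_5 = (0.0897, 10.0844, 8.3301)

0.090 10.084 8.330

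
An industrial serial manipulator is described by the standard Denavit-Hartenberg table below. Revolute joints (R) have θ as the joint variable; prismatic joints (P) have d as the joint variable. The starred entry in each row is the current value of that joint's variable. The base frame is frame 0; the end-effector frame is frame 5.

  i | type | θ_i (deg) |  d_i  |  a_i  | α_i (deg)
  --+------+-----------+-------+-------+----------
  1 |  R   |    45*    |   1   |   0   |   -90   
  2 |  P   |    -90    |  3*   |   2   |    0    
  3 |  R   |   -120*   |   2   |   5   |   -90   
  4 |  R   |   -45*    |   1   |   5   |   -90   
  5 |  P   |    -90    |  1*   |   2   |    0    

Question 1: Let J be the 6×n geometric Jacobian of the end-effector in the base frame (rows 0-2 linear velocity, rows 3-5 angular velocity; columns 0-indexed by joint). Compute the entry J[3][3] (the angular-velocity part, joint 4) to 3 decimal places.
axis z_3 = (-0.3536,-0.3536,0.8660); lever o_n−o_3 = (-5.6587,-1.6587,0.4768)
cross product → J_v[:, 3] = (1.2679,-4.7321,-1.4142)
J_ω[:, 3] = z_3
entry J[3][3] = -0.3536

-0.354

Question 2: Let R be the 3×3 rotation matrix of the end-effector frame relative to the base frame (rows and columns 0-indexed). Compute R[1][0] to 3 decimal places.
-0.354

End-effector x-axis (col 0 of R) = (-0.3536,-0.3536,0.8660)
R[1][0] = -0.3536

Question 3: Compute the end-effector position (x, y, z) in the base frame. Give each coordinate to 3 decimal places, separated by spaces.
after link 1: o_1 = (0.0000, 0.0000, 1.0000)
after link 2: o_2 = (-2.1213, 2.1213, 3.0000)
after link 3: o_3 = (-6.5974, 0.4737, 0.5000)
after link 4: o_4 = (-11.6160, 0.4551, -0.4017)
after link 5: o_5 = (-12.2561, -1.1851, 0.9768)

-12.256 -1.185 0.977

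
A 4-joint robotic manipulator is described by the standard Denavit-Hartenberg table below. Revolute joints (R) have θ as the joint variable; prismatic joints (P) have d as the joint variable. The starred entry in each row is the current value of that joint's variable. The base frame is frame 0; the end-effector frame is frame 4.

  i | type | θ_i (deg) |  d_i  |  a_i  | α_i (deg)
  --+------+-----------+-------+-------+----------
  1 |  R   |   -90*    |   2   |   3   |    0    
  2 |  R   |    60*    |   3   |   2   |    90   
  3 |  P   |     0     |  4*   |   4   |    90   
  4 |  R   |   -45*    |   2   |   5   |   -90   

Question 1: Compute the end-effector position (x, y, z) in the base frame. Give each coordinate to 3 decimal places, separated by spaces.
8.026 -8.170 3.000

after link 1: o_1 = (0.0000, -3.0000, 2.0000)
after link 2: o_2 = (1.7321, -4.0000, 5.0000)
after link 3: o_3 = (3.1962, -9.4641, 5.0000)
after link 4: o_4 = (8.0258, -8.1700, 3.0000)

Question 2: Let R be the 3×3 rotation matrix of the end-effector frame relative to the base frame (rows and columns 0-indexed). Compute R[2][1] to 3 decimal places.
End-effector y-axis (col 1 of R) = (0.0000,0.0000,1.0000)
R[2][1] = 1.0000

1.000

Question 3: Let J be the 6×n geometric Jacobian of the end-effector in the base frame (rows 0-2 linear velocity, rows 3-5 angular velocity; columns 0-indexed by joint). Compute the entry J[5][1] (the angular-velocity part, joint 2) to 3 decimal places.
axis z_1 = (0.0000,0.0000,1.0000); lever o_n−o_1 = (8.0258,-5.1700,1.0000)
cross product → J_v[:, 1] = (5.1700,8.0258,-0.0000)
J_ω[:, 1] = z_1
entry J[5][1] = 1.0000

1.000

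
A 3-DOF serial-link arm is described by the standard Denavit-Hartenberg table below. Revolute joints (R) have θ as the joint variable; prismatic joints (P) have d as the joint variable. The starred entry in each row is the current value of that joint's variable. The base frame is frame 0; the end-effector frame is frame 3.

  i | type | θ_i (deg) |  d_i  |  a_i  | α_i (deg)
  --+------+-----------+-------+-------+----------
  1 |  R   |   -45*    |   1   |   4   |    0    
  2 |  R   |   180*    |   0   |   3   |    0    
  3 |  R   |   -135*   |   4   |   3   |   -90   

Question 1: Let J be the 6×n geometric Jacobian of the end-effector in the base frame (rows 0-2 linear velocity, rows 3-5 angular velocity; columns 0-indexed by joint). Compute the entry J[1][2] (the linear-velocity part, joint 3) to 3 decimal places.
axis z_2 = (0.0000,0.0000,1.0000); lever o_n−o_2 = (3.0000,0.0000,4.0000)
cross product → J_v[:, 2] = (0.0000,3.0000,0.0000)
J_ω[:, 2] = z_2
entry J[1][2] = 3.0000

3.000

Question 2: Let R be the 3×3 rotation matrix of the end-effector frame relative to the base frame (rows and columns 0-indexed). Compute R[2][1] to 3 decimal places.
End-effector y-axis (col 1 of R) = (0.0000,0.0000,-1.0000)
R[2][1] = -1.0000

-1.000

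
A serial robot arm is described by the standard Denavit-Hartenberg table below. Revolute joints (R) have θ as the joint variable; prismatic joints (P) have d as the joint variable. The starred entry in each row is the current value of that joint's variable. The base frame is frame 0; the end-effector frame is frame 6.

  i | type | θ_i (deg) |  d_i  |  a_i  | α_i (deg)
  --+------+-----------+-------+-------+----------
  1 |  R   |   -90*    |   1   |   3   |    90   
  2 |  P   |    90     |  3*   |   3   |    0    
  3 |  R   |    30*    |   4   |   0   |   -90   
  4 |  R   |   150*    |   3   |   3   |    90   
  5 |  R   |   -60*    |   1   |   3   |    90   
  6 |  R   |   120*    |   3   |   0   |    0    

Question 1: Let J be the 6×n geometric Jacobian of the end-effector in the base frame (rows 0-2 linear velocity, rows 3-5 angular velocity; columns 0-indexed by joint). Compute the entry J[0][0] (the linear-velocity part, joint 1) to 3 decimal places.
axis z_0 = ẑ; lever o_n−o_0 = (-5.1830,-4.5245,3.5556)
cross product → J_v[:, 0] = (4.5245,-5.1830,0.0000)
J_ω[:, 0] = z_0
entry J[0][0] = 4.5245

4.525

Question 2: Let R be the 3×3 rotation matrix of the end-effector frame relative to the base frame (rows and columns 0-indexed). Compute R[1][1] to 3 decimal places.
0.712

End-effector y-axis (col 1 of R) = (-0.6495,0.7120,-0.2667)
R[1][1] = 0.7120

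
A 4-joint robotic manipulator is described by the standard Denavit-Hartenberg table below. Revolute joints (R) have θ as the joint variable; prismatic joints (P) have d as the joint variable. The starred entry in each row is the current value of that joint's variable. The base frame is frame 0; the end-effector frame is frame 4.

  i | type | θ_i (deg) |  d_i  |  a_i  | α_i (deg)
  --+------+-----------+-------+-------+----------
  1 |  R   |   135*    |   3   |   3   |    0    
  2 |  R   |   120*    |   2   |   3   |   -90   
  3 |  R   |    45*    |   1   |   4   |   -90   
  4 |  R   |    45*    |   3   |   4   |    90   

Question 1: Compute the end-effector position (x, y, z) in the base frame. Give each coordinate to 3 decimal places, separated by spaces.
after link 1: o_1 = (-2.1213, 2.1213, 3.0000)
after link 2: o_2 = (-2.8978, -0.7765, 5.0000)
after link 3: o_3 = (-2.6639, -3.7673, 2.1716)
after link 4: o_4 = (-5.3646, -2.9181, -1.9497)

-5.365 -2.918 -1.950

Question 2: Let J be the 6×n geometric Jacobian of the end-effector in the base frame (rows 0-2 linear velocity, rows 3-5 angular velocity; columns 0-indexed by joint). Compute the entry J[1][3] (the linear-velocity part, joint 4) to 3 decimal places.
axis z_3 = (0.1830,0.6830,-0.7071); lever o_n−o_3 = (-2.7007,0.8492,-4.1213)
cross product → J_v[:, 3] = (-2.2144,2.6639,2.0000)
J_ω[:, 3] = z_3
entry J[1][3] = 2.6639

2.664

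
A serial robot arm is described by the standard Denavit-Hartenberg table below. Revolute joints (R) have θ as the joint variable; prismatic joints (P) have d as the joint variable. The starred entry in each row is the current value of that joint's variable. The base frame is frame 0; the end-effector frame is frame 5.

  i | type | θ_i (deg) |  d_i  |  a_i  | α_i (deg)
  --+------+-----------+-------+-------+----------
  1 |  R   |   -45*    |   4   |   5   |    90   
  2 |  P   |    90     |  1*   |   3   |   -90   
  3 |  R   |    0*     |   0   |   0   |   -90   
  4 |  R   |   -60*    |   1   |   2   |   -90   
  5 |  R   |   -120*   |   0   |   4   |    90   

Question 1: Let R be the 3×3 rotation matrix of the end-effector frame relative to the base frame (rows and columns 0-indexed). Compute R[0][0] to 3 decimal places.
End-effector x-axis (col 0 of R) = (0.9186,0.3062,-0.2500)
R[0][0] = 0.9186

0.919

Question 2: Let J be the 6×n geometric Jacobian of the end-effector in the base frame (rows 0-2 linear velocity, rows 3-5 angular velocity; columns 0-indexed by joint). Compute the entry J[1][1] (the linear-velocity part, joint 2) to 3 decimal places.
-0.707

prismatic axis z_1 = (-0.7071,-0.7071,0.0000)
J_v[:, 1] = z_1; J_ω[:, 1] = (0,0,0)
entry J[1][1] = -0.7071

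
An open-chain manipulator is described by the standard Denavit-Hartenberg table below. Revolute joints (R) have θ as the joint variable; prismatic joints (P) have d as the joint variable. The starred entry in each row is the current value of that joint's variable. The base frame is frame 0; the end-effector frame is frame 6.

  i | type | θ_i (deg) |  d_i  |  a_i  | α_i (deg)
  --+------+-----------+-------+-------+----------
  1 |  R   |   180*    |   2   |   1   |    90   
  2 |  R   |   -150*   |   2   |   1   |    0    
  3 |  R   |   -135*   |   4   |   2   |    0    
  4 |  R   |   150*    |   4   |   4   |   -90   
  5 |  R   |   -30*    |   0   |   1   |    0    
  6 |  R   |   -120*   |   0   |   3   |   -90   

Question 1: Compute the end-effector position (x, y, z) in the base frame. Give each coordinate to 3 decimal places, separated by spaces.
after link 1: o_1 = (-1.0000, 0.0000, 2.0000)
after link 2: o_2 = (-0.1340, 2.0000, 1.5000)
after link 3: o_3 = (-0.6516, 6.0000, 3.4319)
after link 4: o_4 = (2.1768, 10.0000, 0.6034)
after link 5: o_5 = (2.7892, 10.5000, -0.0089)
after link 6: o_6 = (0.9521, 12.0000, 1.8282)

0.952 12.000 1.828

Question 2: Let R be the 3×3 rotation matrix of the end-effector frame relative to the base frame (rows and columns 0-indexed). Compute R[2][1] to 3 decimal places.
0.707

End-effector y-axis (col 1 of R) = (0.7071,-0.0000,0.7071)
R[2][1] = 0.7071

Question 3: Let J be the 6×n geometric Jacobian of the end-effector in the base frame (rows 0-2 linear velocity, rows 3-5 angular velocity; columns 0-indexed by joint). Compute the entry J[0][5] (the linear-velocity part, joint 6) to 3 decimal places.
1.061

axis z_5 = (-0.7071,0.0000,-0.7071); lever o_n−o_5 = (-1.8371,1.5000,1.8371)
cross product → J_v[:, 5] = (1.0607,2.5981,-1.0607)
J_ω[:, 5] = z_5
entry J[0][5] = 1.0607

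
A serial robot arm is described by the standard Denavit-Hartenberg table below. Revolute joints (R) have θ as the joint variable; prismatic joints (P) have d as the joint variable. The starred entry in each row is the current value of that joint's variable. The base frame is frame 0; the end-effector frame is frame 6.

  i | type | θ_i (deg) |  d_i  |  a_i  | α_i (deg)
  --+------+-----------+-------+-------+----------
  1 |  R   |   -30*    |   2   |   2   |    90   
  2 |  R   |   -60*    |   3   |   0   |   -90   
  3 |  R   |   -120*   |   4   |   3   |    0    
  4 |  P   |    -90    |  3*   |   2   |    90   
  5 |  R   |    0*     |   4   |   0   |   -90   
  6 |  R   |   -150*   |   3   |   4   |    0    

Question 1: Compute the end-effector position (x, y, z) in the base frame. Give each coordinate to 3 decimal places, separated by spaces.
after link 1: o_1 = (1.7321, -1.0000, 2.0000)
after link 2: o_2 = (0.2321, -3.5981, 2.0000)
after link 3: o_3 = (1.2835, -7.2051, 5.2990)
after link 4: o_4 = (3.2835, -7.2051, 8.2990)
after link 5: o_5 = (5.8816, -4.7051, 6.5670)
after link 6: o_6 = (9.8636, -7.0042, 4.6029)

9.864 -7.004 4.603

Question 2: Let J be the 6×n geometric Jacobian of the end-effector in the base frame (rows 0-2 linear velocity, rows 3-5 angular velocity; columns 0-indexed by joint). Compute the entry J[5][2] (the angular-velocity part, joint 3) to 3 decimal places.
0.500

axis z_2 = (0.7500,-0.4330,0.5000); lever o_n−o_2 = (9.6316,-3.4061,2.6029)
cross product → J_v[:, 2] = (0.5760,2.8636,1.6160)
J_ω[:, 2] = z_2
entry J[5][2] = 0.5000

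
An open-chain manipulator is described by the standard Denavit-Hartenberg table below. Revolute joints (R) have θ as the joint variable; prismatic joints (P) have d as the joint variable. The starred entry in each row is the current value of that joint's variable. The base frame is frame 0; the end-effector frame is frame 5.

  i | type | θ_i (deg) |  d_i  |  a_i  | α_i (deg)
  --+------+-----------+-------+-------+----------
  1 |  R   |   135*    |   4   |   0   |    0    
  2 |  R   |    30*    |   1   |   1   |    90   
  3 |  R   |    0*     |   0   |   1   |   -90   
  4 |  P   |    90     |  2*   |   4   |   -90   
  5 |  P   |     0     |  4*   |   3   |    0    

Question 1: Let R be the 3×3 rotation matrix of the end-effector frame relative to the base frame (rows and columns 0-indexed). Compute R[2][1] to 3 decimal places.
End-effector y-axis (col 1 of R) = (0.0000,-0.0000,-1.0000)
R[2][1] = -1.0000

-1.000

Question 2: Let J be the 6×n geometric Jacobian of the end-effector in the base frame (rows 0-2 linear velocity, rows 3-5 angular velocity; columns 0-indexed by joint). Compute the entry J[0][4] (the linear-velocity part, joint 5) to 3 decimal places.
prismatic axis z_4 = (0.9659,-0.2588,0.0000)
J_v[:, 4] = z_4; J_ω[:, 4] = (0,0,0)
entry J[0][4] = 0.9659

0.966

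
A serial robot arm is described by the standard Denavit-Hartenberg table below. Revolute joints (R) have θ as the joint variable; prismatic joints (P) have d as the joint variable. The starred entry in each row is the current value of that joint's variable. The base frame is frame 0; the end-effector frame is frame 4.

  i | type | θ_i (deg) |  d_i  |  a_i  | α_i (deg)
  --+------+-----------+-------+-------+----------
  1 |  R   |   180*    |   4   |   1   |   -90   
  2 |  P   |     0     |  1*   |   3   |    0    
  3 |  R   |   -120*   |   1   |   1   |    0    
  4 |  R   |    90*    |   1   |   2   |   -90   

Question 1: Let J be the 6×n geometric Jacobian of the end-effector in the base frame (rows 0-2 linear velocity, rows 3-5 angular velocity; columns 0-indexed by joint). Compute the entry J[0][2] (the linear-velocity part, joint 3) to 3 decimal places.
axis z_2 = (-0.0000,-1.0000,0.0000); lever o_n−o_2 = (-1.2321,-2.0000,1.8660)
cross product → J_v[:, 2] = (-1.8660,0.0000,-1.2321)
J_ω[:, 2] = z_2
entry J[0][2] = -1.8660

-1.866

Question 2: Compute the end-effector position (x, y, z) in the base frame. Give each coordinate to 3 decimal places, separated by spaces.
after link 1: o_1 = (-1.0000, 0.0000, 4.0000)
after link 2: o_2 = (-4.0000, -1.0000, 4.0000)
after link 3: o_3 = (-3.5000, -2.0000, 4.8660)
after link 4: o_4 = (-5.2321, -3.0000, 5.8660)

-5.232 -3.000 5.866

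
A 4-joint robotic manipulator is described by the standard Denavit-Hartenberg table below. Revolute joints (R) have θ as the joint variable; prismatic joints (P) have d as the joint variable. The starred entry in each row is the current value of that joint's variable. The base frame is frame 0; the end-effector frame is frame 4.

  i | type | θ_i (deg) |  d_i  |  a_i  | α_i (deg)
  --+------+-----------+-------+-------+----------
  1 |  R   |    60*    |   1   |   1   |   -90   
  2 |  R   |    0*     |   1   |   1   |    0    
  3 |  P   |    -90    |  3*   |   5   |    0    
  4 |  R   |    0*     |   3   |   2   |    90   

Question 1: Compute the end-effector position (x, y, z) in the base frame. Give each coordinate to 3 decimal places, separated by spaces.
after link 1: o_1 = (0.5000, 0.8660, 1.0000)
after link 2: o_2 = (0.1340, 2.2321, 1.0000)
after link 3: o_3 = (-2.4641, 3.7321, 6.0000)
after link 4: o_4 = (-5.0622, 5.2321, 8.0000)

-5.062 5.232 8.000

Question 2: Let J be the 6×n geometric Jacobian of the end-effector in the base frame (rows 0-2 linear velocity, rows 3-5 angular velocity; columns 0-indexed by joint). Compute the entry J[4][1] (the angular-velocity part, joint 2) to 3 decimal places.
0.500

axis z_1 = (-0.8660,0.5000,0.0000); lever o_n−o_1 = (-5.5622,4.3660,7.0000)
cross product → J_v[:, 1] = (3.5000,6.0622,-1.0000)
J_ω[:, 1] = z_1
entry J[4][1] = 0.5000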